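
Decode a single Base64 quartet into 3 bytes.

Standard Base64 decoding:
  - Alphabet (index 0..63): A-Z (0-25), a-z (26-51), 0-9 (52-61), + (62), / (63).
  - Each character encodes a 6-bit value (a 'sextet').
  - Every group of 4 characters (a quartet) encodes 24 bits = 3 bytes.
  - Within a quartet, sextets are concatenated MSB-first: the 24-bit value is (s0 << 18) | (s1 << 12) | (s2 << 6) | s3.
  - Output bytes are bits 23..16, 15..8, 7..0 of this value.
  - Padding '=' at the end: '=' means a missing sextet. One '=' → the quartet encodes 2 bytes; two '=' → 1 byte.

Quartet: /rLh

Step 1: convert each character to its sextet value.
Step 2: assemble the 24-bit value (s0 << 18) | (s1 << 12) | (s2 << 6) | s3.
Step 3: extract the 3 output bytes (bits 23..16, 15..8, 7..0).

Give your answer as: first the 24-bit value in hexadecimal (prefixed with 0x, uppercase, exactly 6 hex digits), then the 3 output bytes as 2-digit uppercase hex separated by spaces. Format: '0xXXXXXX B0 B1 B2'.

Answer: 0xFEB2E1 FE B2 E1

Derivation:
Sextets: /=63, r=43, L=11, h=33
24-bit: (63<<18) | (43<<12) | (11<<6) | 33
      = 0xFC0000 | 0x02B000 | 0x0002C0 | 0x000021
      = 0xFEB2E1
Bytes: (v>>16)&0xFF=FE, (v>>8)&0xFF=B2, v&0xFF=E1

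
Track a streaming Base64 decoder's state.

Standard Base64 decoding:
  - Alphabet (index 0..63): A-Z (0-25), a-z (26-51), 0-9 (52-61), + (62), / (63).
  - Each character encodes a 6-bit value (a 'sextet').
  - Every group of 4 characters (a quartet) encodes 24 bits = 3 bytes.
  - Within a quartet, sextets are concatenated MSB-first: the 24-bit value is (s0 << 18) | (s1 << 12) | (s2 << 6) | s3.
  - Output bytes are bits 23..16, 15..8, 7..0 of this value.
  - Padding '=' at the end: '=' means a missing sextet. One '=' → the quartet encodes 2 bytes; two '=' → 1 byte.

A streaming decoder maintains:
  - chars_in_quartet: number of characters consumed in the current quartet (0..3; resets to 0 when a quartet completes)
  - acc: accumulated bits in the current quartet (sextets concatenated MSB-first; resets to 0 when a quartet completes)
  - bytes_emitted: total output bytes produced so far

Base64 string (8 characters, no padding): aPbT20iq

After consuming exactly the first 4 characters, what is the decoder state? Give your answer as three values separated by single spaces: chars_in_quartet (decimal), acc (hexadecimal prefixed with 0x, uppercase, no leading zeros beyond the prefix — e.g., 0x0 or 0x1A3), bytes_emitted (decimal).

Answer: 0 0x0 3

Derivation:
After char 0 ('a'=26): chars_in_quartet=1 acc=0x1A bytes_emitted=0
After char 1 ('P'=15): chars_in_quartet=2 acc=0x68F bytes_emitted=0
After char 2 ('b'=27): chars_in_quartet=3 acc=0x1A3DB bytes_emitted=0
After char 3 ('T'=19): chars_in_quartet=4 acc=0x68F6D3 -> emit 68 F6 D3, reset; bytes_emitted=3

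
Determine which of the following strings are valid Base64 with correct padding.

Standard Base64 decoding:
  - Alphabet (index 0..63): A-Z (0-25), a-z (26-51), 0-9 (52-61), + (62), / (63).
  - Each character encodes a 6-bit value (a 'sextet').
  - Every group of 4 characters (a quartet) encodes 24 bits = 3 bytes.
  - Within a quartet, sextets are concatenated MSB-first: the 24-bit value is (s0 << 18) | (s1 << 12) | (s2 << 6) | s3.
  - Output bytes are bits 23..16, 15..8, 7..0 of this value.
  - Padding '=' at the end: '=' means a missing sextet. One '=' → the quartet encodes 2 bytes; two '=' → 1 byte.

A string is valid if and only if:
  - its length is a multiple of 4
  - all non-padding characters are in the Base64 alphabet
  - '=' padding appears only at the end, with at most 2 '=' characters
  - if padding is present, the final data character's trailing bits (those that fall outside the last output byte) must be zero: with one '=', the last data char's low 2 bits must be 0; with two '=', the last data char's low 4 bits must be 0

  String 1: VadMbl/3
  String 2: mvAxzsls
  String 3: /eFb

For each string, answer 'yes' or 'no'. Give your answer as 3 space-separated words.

Answer: yes yes yes

Derivation:
String 1: 'VadMbl/3' → valid
String 2: 'mvAxzsls' → valid
String 3: '/eFb' → valid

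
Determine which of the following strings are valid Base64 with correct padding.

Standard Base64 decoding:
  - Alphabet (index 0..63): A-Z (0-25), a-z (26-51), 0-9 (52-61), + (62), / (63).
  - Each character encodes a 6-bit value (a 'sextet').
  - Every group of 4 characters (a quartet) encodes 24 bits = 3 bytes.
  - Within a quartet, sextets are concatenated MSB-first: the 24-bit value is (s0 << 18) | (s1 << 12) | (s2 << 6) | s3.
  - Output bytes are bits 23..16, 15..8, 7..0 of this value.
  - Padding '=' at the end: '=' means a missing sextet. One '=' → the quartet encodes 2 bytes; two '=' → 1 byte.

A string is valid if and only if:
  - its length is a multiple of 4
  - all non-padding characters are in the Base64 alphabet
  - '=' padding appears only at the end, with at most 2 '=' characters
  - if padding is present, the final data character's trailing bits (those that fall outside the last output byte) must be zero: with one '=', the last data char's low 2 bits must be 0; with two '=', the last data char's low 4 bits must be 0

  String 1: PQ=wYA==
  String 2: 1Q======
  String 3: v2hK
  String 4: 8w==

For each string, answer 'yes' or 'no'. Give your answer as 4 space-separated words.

String 1: 'PQ=wYA==' → invalid (bad char(s): ['=']; '=' in middle)
String 2: '1Q======' → invalid (6 pad chars (max 2))
String 3: 'v2hK' → valid
String 4: '8w==' → valid

Answer: no no yes yes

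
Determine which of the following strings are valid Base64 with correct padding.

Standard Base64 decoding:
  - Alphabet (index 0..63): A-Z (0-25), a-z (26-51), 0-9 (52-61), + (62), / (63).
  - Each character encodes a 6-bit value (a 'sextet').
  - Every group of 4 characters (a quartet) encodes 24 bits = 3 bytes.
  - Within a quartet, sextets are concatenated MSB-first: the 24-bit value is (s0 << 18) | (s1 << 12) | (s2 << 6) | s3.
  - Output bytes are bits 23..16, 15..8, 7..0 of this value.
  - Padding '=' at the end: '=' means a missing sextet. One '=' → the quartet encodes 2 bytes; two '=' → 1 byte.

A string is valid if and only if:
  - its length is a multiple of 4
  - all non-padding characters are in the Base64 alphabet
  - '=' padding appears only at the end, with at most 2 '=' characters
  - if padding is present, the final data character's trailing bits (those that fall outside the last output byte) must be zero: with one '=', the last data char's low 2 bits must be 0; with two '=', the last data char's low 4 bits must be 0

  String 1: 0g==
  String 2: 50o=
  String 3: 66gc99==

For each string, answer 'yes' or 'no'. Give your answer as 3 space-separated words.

String 1: '0g==' → valid
String 2: '50o=' → valid
String 3: '66gc99==' → invalid (bad trailing bits)

Answer: yes yes no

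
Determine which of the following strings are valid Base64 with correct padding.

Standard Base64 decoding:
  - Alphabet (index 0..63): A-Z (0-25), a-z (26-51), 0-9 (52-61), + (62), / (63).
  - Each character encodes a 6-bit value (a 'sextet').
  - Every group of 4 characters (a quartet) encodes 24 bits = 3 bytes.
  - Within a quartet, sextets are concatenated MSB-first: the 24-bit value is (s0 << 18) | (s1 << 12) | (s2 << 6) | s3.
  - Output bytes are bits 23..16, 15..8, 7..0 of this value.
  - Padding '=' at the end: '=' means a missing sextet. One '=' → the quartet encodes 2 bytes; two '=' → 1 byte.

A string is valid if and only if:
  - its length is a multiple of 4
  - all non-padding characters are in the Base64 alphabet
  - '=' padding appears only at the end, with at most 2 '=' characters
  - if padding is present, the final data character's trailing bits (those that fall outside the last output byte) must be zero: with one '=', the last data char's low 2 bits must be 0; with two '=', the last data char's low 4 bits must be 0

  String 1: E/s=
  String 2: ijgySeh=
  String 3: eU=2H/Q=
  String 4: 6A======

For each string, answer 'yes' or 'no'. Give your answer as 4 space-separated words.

String 1: 'E/s=' → valid
String 2: 'ijgySeh=' → invalid (bad trailing bits)
String 3: 'eU=2H/Q=' → invalid (bad char(s): ['=']; '=' in middle)
String 4: '6A======' → invalid (6 pad chars (max 2))

Answer: yes no no no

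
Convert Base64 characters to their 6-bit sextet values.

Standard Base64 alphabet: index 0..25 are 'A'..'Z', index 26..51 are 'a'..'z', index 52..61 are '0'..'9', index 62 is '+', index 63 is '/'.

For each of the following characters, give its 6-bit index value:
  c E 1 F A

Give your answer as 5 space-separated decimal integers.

Answer: 28 4 53 5 0

Derivation:
'c': a..z range, 26 + ord('c') − ord('a') = 28
'E': A..Z range, ord('E') − ord('A') = 4
'1': 0..9 range, 52 + ord('1') − ord('0') = 53
'F': A..Z range, ord('F') − ord('A') = 5
'A': A..Z range, ord('A') − ord('A') = 0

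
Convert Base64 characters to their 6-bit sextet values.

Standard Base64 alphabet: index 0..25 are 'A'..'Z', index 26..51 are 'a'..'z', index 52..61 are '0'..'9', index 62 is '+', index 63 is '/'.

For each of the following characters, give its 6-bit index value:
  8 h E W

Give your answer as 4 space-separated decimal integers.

Answer: 60 33 4 22

Derivation:
'8': 0..9 range, 52 + ord('8') − ord('0') = 60
'h': a..z range, 26 + ord('h') − ord('a') = 33
'E': A..Z range, ord('E') − ord('A') = 4
'W': A..Z range, ord('W') − ord('A') = 22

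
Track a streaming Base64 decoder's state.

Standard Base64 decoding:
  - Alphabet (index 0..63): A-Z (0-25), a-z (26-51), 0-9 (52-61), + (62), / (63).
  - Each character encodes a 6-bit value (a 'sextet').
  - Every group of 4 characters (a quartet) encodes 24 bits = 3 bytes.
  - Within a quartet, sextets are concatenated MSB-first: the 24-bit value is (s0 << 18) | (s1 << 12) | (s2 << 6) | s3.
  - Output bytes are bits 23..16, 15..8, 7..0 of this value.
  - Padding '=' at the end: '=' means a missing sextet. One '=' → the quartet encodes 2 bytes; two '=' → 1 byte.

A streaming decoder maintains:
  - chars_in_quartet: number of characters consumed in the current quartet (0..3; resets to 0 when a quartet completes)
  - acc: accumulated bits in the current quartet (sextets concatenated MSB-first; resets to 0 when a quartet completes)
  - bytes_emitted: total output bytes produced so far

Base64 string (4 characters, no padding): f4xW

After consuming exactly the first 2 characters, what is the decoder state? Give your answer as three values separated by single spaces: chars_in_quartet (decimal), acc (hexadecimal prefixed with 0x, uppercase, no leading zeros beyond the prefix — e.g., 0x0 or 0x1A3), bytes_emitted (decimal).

After char 0 ('f'=31): chars_in_quartet=1 acc=0x1F bytes_emitted=0
After char 1 ('4'=56): chars_in_quartet=2 acc=0x7F8 bytes_emitted=0

Answer: 2 0x7F8 0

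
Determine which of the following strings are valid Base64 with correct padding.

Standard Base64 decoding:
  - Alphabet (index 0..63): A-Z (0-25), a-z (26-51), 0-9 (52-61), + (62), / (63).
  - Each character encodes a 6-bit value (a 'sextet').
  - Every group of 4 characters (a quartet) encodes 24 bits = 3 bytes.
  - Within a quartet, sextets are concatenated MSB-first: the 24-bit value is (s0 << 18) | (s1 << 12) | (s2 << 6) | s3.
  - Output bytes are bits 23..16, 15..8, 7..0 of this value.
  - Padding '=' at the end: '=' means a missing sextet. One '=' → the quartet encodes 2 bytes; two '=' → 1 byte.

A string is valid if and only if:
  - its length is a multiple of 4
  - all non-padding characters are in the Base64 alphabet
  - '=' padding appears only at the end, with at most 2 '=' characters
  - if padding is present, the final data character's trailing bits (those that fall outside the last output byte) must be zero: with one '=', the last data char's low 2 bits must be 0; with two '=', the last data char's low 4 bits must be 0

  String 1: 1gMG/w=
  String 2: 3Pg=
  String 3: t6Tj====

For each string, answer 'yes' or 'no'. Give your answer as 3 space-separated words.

Answer: no yes no

Derivation:
String 1: '1gMG/w=' → invalid (len=7 not mult of 4)
String 2: '3Pg=' → valid
String 3: 't6Tj====' → invalid (4 pad chars (max 2))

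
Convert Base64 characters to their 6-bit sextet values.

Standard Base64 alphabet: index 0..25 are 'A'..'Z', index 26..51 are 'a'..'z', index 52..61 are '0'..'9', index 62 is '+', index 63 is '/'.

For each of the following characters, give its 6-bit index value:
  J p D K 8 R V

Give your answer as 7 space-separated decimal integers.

'J': A..Z range, ord('J') − ord('A') = 9
'p': a..z range, 26 + ord('p') − ord('a') = 41
'D': A..Z range, ord('D') − ord('A') = 3
'K': A..Z range, ord('K') − ord('A') = 10
'8': 0..9 range, 52 + ord('8') − ord('0') = 60
'R': A..Z range, ord('R') − ord('A') = 17
'V': A..Z range, ord('V') − ord('A') = 21

Answer: 9 41 3 10 60 17 21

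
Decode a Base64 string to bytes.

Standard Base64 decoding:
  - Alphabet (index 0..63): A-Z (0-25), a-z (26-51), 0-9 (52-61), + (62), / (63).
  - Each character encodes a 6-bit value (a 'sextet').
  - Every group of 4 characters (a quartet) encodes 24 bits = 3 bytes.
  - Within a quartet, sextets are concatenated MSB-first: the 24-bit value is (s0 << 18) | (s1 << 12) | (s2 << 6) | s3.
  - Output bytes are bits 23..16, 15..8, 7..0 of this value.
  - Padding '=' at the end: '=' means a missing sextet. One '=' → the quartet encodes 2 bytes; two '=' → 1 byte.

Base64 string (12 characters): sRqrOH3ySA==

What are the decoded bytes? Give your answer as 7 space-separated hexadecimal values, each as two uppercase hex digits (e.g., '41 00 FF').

After char 0 ('s'=44): chars_in_quartet=1 acc=0x2C bytes_emitted=0
After char 1 ('R'=17): chars_in_quartet=2 acc=0xB11 bytes_emitted=0
After char 2 ('q'=42): chars_in_quartet=3 acc=0x2C46A bytes_emitted=0
After char 3 ('r'=43): chars_in_quartet=4 acc=0xB11AAB -> emit B1 1A AB, reset; bytes_emitted=3
After char 4 ('O'=14): chars_in_quartet=1 acc=0xE bytes_emitted=3
After char 5 ('H'=7): chars_in_quartet=2 acc=0x387 bytes_emitted=3
After char 6 ('3'=55): chars_in_quartet=3 acc=0xE1F7 bytes_emitted=3
After char 7 ('y'=50): chars_in_quartet=4 acc=0x387DF2 -> emit 38 7D F2, reset; bytes_emitted=6
After char 8 ('S'=18): chars_in_quartet=1 acc=0x12 bytes_emitted=6
After char 9 ('A'=0): chars_in_quartet=2 acc=0x480 bytes_emitted=6
Padding '==': partial quartet acc=0x480 -> emit 48; bytes_emitted=7

Answer: B1 1A AB 38 7D F2 48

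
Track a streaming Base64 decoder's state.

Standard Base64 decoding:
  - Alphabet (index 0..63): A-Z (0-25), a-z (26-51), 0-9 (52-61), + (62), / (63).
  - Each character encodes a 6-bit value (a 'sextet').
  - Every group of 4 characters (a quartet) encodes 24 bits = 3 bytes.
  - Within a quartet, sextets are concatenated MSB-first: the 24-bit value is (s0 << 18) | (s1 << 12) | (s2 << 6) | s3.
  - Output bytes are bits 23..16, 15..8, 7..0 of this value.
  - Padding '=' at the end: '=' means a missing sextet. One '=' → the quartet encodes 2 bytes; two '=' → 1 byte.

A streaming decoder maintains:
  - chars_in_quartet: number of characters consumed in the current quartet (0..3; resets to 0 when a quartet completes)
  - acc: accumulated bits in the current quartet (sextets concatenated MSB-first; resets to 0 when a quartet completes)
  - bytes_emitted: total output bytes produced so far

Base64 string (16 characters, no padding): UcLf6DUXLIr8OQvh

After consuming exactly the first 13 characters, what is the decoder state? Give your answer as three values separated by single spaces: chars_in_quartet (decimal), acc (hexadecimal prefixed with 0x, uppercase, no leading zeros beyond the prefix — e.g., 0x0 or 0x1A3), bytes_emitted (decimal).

After char 0 ('U'=20): chars_in_quartet=1 acc=0x14 bytes_emitted=0
After char 1 ('c'=28): chars_in_quartet=2 acc=0x51C bytes_emitted=0
After char 2 ('L'=11): chars_in_quartet=3 acc=0x1470B bytes_emitted=0
After char 3 ('f'=31): chars_in_quartet=4 acc=0x51C2DF -> emit 51 C2 DF, reset; bytes_emitted=3
After char 4 ('6'=58): chars_in_quartet=1 acc=0x3A bytes_emitted=3
After char 5 ('D'=3): chars_in_quartet=2 acc=0xE83 bytes_emitted=3
After char 6 ('U'=20): chars_in_quartet=3 acc=0x3A0D4 bytes_emitted=3
After char 7 ('X'=23): chars_in_quartet=4 acc=0xE83517 -> emit E8 35 17, reset; bytes_emitted=6
After char 8 ('L'=11): chars_in_quartet=1 acc=0xB bytes_emitted=6
After char 9 ('I'=8): chars_in_quartet=2 acc=0x2C8 bytes_emitted=6
After char 10 ('r'=43): chars_in_quartet=3 acc=0xB22B bytes_emitted=6
After char 11 ('8'=60): chars_in_quartet=4 acc=0x2C8AFC -> emit 2C 8A FC, reset; bytes_emitted=9
After char 12 ('O'=14): chars_in_quartet=1 acc=0xE bytes_emitted=9

Answer: 1 0xE 9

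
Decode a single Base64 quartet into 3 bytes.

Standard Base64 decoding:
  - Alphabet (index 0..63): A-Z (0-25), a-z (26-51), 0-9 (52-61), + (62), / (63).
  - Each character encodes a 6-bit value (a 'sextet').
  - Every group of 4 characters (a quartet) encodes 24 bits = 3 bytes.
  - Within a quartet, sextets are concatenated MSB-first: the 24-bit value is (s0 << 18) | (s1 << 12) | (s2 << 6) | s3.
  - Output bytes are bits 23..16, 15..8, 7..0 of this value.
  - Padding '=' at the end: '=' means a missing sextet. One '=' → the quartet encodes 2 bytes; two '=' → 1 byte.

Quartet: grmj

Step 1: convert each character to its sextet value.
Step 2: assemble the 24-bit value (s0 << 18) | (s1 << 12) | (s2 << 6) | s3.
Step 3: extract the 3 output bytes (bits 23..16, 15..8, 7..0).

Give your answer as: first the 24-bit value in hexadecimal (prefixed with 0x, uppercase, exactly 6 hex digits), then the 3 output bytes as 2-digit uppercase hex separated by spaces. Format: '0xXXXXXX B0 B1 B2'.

Answer: 0x82B9A3 82 B9 A3

Derivation:
Sextets: g=32, r=43, m=38, j=35
24-bit: (32<<18) | (43<<12) | (38<<6) | 35
      = 0x800000 | 0x02B000 | 0x000980 | 0x000023
      = 0x82B9A3
Bytes: (v>>16)&0xFF=82, (v>>8)&0xFF=B9, v&0xFF=A3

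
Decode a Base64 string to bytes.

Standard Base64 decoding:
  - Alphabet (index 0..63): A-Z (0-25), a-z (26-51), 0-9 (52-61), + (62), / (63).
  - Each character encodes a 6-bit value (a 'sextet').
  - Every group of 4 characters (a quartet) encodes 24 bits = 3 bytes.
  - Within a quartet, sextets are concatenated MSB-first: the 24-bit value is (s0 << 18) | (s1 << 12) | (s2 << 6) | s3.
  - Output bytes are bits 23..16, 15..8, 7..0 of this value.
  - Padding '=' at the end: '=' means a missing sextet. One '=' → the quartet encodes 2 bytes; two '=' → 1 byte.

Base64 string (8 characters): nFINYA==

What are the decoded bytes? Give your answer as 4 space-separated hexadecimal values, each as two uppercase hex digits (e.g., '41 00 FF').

Answer: 9C 52 0D 60

Derivation:
After char 0 ('n'=39): chars_in_quartet=1 acc=0x27 bytes_emitted=0
After char 1 ('F'=5): chars_in_quartet=2 acc=0x9C5 bytes_emitted=0
After char 2 ('I'=8): chars_in_quartet=3 acc=0x27148 bytes_emitted=0
After char 3 ('N'=13): chars_in_quartet=4 acc=0x9C520D -> emit 9C 52 0D, reset; bytes_emitted=3
After char 4 ('Y'=24): chars_in_quartet=1 acc=0x18 bytes_emitted=3
After char 5 ('A'=0): chars_in_quartet=2 acc=0x600 bytes_emitted=3
Padding '==': partial quartet acc=0x600 -> emit 60; bytes_emitted=4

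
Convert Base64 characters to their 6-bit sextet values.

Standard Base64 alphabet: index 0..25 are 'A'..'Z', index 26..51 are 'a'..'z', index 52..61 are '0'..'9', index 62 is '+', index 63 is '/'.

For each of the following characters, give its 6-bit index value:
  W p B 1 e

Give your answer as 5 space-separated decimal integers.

'W': A..Z range, ord('W') − ord('A') = 22
'p': a..z range, 26 + ord('p') − ord('a') = 41
'B': A..Z range, ord('B') − ord('A') = 1
'1': 0..9 range, 52 + ord('1') − ord('0') = 53
'e': a..z range, 26 + ord('e') − ord('a') = 30

Answer: 22 41 1 53 30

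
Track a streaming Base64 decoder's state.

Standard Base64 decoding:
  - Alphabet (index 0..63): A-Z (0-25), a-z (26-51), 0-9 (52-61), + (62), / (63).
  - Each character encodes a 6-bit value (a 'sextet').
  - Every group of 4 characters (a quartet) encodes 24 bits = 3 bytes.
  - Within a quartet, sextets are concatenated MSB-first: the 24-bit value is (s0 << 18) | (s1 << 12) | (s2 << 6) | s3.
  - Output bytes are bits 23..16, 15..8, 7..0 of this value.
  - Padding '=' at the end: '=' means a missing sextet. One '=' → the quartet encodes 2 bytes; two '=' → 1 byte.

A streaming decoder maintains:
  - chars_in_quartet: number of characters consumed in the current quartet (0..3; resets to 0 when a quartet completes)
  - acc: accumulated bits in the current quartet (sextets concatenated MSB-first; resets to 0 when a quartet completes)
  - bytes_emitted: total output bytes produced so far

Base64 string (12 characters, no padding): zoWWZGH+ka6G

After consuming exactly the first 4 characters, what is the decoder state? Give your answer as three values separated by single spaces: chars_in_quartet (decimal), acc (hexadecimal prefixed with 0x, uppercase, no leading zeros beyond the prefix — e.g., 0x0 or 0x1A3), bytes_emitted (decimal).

Answer: 0 0x0 3

Derivation:
After char 0 ('z'=51): chars_in_quartet=1 acc=0x33 bytes_emitted=0
After char 1 ('o'=40): chars_in_quartet=2 acc=0xCE8 bytes_emitted=0
After char 2 ('W'=22): chars_in_quartet=3 acc=0x33A16 bytes_emitted=0
After char 3 ('W'=22): chars_in_quartet=4 acc=0xCE8596 -> emit CE 85 96, reset; bytes_emitted=3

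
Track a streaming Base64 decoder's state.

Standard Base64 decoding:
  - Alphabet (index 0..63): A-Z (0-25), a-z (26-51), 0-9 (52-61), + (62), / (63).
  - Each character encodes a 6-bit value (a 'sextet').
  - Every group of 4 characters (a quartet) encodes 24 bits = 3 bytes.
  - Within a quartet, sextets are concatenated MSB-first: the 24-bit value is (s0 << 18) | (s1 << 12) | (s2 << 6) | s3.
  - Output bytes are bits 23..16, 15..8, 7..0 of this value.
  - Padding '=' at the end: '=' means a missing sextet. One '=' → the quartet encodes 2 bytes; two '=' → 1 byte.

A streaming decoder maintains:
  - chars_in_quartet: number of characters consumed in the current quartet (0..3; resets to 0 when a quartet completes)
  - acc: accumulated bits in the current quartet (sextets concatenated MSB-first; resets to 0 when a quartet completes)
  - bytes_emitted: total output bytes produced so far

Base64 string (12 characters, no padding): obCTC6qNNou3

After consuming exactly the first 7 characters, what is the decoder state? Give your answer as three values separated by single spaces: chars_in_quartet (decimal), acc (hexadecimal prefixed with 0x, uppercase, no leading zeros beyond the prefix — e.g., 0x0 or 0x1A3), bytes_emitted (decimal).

After char 0 ('o'=40): chars_in_quartet=1 acc=0x28 bytes_emitted=0
After char 1 ('b'=27): chars_in_quartet=2 acc=0xA1B bytes_emitted=0
After char 2 ('C'=2): chars_in_quartet=3 acc=0x286C2 bytes_emitted=0
After char 3 ('T'=19): chars_in_quartet=4 acc=0xA1B093 -> emit A1 B0 93, reset; bytes_emitted=3
After char 4 ('C'=2): chars_in_quartet=1 acc=0x2 bytes_emitted=3
After char 5 ('6'=58): chars_in_quartet=2 acc=0xBA bytes_emitted=3
After char 6 ('q'=42): chars_in_quartet=3 acc=0x2EAA bytes_emitted=3

Answer: 3 0x2EAA 3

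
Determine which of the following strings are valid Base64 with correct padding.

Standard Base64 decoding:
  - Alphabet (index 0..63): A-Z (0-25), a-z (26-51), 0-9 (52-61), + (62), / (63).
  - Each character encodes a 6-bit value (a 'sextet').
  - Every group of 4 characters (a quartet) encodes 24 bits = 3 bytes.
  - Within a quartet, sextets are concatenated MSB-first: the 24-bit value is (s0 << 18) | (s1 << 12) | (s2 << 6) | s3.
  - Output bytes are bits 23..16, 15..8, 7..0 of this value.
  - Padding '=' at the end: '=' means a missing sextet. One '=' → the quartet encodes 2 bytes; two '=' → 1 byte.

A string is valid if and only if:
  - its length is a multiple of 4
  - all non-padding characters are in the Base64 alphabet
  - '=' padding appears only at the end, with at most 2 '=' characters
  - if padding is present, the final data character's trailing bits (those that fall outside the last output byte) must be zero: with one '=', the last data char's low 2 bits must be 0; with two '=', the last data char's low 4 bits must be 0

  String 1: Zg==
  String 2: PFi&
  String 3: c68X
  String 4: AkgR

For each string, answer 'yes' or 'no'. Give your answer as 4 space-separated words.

Answer: yes no yes yes

Derivation:
String 1: 'Zg==' → valid
String 2: 'PFi&' → invalid (bad char(s): ['&'])
String 3: 'c68X' → valid
String 4: 'AkgR' → valid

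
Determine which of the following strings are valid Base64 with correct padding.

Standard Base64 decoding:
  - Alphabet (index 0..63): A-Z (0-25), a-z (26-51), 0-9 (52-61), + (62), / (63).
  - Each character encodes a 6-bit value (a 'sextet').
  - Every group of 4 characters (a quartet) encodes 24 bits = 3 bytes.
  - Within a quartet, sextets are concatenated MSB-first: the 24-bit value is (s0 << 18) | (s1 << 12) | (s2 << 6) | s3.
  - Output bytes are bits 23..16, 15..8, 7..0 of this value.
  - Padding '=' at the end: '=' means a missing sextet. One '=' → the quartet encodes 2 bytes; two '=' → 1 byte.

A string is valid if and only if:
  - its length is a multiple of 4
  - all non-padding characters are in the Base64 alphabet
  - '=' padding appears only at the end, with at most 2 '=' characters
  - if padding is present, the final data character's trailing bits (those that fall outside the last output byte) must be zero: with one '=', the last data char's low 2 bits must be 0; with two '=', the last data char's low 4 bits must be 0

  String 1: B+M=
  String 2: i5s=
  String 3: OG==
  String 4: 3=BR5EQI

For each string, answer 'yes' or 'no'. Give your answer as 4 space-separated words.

Answer: yes yes no no

Derivation:
String 1: 'B+M=' → valid
String 2: 'i5s=' → valid
String 3: 'OG==' → invalid (bad trailing bits)
String 4: '3=BR5EQI' → invalid (bad char(s): ['=']; '=' in middle)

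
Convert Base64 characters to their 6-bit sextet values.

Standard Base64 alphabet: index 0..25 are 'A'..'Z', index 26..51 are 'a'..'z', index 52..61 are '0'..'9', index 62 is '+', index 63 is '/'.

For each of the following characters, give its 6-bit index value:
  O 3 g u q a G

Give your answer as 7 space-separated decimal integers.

Answer: 14 55 32 46 42 26 6

Derivation:
'O': A..Z range, ord('O') − ord('A') = 14
'3': 0..9 range, 52 + ord('3') − ord('0') = 55
'g': a..z range, 26 + ord('g') − ord('a') = 32
'u': a..z range, 26 + ord('u') − ord('a') = 46
'q': a..z range, 26 + ord('q') − ord('a') = 42
'a': a..z range, 26 + ord('a') − ord('a') = 26
'G': A..Z range, ord('G') − ord('A') = 6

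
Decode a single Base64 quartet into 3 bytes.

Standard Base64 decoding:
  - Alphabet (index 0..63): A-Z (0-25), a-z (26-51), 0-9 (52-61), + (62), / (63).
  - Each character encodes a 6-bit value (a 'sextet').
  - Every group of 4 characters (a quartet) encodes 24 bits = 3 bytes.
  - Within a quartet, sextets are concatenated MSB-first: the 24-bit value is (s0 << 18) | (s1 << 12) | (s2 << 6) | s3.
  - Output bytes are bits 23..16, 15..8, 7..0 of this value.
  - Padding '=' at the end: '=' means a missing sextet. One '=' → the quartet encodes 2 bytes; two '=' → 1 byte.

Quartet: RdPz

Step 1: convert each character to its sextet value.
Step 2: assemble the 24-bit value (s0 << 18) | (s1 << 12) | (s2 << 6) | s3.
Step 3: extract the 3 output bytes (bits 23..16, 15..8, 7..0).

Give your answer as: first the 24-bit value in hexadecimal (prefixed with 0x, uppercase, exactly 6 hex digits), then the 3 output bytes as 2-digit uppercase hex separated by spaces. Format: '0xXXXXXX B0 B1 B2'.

Sextets: R=17, d=29, P=15, z=51
24-bit: (17<<18) | (29<<12) | (15<<6) | 51
      = 0x440000 | 0x01D000 | 0x0003C0 | 0x000033
      = 0x45D3F3
Bytes: (v>>16)&0xFF=45, (v>>8)&0xFF=D3, v&0xFF=F3

Answer: 0x45D3F3 45 D3 F3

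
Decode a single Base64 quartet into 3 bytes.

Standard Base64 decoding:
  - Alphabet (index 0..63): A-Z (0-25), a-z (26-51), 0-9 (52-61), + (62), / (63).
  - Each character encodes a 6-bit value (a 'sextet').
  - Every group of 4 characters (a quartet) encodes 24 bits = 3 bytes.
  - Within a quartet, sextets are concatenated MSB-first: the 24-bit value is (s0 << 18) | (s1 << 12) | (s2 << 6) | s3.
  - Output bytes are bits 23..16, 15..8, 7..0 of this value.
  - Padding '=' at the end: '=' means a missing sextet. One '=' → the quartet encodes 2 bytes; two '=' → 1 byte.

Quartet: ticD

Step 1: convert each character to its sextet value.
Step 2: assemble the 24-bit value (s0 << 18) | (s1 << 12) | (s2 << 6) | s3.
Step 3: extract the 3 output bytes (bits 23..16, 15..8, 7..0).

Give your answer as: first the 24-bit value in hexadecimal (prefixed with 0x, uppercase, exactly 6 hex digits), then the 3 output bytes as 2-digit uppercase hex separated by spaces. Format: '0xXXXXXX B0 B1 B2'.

Sextets: t=45, i=34, c=28, D=3
24-bit: (45<<18) | (34<<12) | (28<<6) | 3
      = 0xB40000 | 0x022000 | 0x000700 | 0x000003
      = 0xB62703
Bytes: (v>>16)&0xFF=B6, (v>>8)&0xFF=27, v&0xFF=03

Answer: 0xB62703 B6 27 03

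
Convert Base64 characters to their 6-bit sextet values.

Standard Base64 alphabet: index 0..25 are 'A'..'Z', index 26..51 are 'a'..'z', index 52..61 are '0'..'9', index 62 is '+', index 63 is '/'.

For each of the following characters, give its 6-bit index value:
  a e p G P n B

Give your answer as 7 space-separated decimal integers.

Answer: 26 30 41 6 15 39 1

Derivation:
'a': a..z range, 26 + ord('a') − ord('a') = 26
'e': a..z range, 26 + ord('e') − ord('a') = 30
'p': a..z range, 26 + ord('p') − ord('a') = 41
'G': A..Z range, ord('G') − ord('A') = 6
'P': A..Z range, ord('P') − ord('A') = 15
'n': a..z range, 26 + ord('n') − ord('a') = 39
'B': A..Z range, ord('B') − ord('A') = 1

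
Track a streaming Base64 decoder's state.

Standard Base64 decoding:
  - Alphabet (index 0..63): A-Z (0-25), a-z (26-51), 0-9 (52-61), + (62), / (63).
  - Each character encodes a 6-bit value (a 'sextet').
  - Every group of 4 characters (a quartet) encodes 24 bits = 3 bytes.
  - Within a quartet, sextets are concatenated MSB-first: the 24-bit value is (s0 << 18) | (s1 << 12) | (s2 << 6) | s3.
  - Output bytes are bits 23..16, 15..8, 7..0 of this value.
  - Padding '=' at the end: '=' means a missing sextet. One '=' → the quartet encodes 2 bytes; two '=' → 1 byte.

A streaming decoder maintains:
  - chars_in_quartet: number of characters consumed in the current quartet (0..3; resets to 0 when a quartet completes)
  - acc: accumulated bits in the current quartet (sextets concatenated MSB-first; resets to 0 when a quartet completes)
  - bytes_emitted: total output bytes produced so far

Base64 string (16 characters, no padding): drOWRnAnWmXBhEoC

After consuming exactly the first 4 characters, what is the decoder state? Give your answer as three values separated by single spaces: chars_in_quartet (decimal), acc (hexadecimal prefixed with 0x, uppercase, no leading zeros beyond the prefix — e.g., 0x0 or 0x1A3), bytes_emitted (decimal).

Answer: 0 0x0 3

Derivation:
After char 0 ('d'=29): chars_in_quartet=1 acc=0x1D bytes_emitted=0
After char 1 ('r'=43): chars_in_quartet=2 acc=0x76B bytes_emitted=0
After char 2 ('O'=14): chars_in_quartet=3 acc=0x1DACE bytes_emitted=0
After char 3 ('W'=22): chars_in_quartet=4 acc=0x76B396 -> emit 76 B3 96, reset; bytes_emitted=3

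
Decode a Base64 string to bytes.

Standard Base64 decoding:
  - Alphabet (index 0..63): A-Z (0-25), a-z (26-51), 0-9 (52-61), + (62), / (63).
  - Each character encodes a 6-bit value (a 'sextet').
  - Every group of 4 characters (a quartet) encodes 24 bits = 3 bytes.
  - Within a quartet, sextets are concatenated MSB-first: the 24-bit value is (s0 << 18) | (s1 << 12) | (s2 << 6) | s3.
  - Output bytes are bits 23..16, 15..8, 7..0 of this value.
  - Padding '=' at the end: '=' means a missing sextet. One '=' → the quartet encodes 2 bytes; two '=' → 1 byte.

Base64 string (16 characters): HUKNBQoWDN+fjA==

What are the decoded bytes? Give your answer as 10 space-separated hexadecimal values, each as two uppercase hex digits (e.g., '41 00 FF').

Answer: 1D 42 8D 05 0A 16 0C DF 9F 8C

Derivation:
After char 0 ('H'=7): chars_in_quartet=1 acc=0x7 bytes_emitted=0
After char 1 ('U'=20): chars_in_quartet=2 acc=0x1D4 bytes_emitted=0
After char 2 ('K'=10): chars_in_quartet=3 acc=0x750A bytes_emitted=0
After char 3 ('N'=13): chars_in_quartet=4 acc=0x1D428D -> emit 1D 42 8D, reset; bytes_emitted=3
After char 4 ('B'=1): chars_in_quartet=1 acc=0x1 bytes_emitted=3
After char 5 ('Q'=16): chars_in_quartet=2 acc=0x50 bytes_emitted=3
After char 6 ('o'=40): chars_in_quartet=3 acc=0x1428 bytes_emitted=3
After char 7 ('W'=22): chars_in_quartet=4 acc=0x50A16 -> emit 05 0A 16, reset; bytes_emitted=6
After char 8 ('D'=3): chars_in_quartet=1 acc=0x3 bytes_emitted=6
After char 9 ('N'=13): chars_in_quartet=2 acc=0xCD bytes_emitted=6
After char 10 ('+'=62): chars_in_quartet=3 acc=0x337E bytes_emitted=6
After char 11 ('f'=31): chars_in_quartet=4 acc=0xCDF9F -> emit 0C DF 9F, reset; bytes_emitted=9
After char 12 ('j'=35): chars_in_quartet=1 acc=0x23 bytes_emitted=9
After char 13 ('A'=0): chars_in_quartet=2 acc=0x8C0 bytes_emitted=9
Padding '==': partial quartet acc=0x8C0 -> emit 8C; bytes_emitted=10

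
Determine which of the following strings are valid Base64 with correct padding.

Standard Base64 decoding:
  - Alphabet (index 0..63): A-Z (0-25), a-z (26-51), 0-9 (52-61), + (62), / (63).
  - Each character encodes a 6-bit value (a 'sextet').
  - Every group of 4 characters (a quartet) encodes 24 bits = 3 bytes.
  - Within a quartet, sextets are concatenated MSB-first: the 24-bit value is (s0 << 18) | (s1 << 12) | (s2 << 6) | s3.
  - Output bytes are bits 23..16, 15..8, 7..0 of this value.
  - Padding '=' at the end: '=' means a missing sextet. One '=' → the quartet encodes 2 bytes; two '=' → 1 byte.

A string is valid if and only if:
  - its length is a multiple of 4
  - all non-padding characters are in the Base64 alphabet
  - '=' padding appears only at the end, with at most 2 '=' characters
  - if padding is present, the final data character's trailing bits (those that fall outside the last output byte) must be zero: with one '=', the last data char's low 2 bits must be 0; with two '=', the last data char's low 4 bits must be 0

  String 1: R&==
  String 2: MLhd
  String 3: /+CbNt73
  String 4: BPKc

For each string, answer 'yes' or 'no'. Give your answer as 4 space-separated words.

String 1: 'R&==' → invalid (bad char(s): ['&'])
String 2: 'MLhd' → valid
String 3: '/+CbNt73' → valid
String 4: 'BPKc' → valid

Answer: no yes yes yes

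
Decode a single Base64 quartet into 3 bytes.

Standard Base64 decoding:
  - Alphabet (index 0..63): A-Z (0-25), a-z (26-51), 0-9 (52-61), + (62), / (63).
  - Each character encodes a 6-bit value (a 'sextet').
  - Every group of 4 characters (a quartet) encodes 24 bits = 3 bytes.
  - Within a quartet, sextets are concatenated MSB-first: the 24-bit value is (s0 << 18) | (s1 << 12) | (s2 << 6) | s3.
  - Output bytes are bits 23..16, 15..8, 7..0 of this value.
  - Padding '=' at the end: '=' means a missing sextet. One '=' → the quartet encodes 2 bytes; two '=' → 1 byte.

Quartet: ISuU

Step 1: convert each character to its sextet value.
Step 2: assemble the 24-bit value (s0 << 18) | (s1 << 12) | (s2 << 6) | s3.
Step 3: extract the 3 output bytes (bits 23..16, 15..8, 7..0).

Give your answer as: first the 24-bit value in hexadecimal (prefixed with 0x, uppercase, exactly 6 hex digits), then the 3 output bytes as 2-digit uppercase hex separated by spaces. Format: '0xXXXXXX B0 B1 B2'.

Sextets: I=8, S=18, u=46, U=20
24-bit: (8<<18) | (18<<12) | (46<<6) | 20
      = 0x200000 | 0x012000 | 0x000B80 | 0x000014
      = 0x212B94
Bytes: (v>>16)&0xFF=21, (v>>8)&0xFF=2B, v&0xFF=94

Answer: 0x212B94 21 2B 94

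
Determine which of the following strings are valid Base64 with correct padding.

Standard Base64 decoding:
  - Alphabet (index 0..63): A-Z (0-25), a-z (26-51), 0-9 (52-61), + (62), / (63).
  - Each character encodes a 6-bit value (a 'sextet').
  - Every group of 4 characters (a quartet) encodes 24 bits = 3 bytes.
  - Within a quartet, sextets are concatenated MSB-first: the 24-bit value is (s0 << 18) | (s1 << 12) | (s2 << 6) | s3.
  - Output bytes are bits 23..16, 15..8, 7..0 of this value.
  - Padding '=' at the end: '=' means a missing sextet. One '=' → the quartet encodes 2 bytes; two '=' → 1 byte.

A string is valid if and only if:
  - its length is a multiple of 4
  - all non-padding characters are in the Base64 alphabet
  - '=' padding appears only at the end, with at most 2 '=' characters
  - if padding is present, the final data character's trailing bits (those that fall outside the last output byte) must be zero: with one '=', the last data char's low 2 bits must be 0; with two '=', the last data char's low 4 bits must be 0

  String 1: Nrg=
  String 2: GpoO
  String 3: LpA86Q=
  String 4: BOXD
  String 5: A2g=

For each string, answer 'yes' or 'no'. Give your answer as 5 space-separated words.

Answer: yes yes no yes yes

Derivation:
String 1: 'Nrg=' → valid
String 2: 'GpoO' → valid
String 3: 'LpA86Q=' → invalid (len=7 not mult of 4)
String 4: 'BOXD' → valid
String 5: 'A2g=' → valid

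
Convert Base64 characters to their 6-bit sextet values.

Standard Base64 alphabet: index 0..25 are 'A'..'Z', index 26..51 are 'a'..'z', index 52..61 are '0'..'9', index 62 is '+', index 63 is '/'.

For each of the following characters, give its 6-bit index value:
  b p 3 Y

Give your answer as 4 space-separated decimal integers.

Answer: 27 41 55 24

Derivation:
'b': a..z range, 26 + ord('b') − ord('a') = 27
'p': a..z range, 26 + ord('p') − ord('a') = 41
'3': 0..9 range, 52 + ord('3') − ord('0') = 55
'Y': A..Z range, ord('Y') − ord('A') = 24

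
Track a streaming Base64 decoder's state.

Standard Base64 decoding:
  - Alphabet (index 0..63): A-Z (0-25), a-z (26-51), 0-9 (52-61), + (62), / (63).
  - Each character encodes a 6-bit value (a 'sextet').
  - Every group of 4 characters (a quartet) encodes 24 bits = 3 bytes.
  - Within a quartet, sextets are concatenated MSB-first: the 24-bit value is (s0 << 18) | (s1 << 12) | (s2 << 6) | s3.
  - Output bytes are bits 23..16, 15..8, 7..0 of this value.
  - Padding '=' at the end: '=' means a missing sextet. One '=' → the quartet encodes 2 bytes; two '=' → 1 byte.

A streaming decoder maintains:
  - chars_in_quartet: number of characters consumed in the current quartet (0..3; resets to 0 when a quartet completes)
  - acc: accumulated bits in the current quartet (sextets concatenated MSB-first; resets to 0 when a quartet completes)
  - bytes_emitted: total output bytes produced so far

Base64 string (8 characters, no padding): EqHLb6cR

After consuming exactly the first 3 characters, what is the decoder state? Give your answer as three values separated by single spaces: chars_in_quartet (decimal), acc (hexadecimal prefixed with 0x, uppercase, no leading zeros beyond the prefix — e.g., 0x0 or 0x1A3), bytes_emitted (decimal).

After char 0 ('E'=4): chars_in_quartet=1 acc=0x4 bytes_emitted=0
After char 1 ('q'=42): chars_in_quartet=2 acc=0x12A bytes_emitted=0
After char 2 ('H'=7): chars_in_quartet=3 acc=0x4A87 bytes_emitted=0

Answer: 3 0x4A87 0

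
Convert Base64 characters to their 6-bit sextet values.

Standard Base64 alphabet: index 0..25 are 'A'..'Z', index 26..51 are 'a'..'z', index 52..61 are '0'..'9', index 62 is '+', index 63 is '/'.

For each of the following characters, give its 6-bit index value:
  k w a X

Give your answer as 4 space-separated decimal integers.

'k': a..z range, 26 + ord('k') − ord('a') = 36
'w': a..z range, 26 + ord('w') − ord('a') = 48
'a': a..z range, 26 + ord('a') − ord('a') = 26
'X': A..Z range, ord('X') − ord('A') = 23

Answer: 36 48 26 23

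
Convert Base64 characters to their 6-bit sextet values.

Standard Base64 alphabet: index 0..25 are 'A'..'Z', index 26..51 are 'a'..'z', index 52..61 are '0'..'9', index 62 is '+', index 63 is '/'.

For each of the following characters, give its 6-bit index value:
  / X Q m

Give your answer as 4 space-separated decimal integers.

Answer: 63 23 16 38

Derivation:
'/': index 63
'X': A..Z range, ord('X') − ord('A') = 23
'Q': A..Z range, ord('Q') − ord('A') = 16
'm': a..z range, 26 + ord('m') − ord('a') = 38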